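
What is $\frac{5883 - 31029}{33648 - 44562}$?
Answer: $\frac{4191}{1819} \approx 2.304$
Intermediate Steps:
$\frac{5883 - 31029}{33648 - 44562} = - \frac{25146}{-10914} = \left(-25146\right) \left(- \frac{1}{10914}\right) = \frac{4191}{1819}$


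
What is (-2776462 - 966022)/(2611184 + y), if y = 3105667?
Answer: -3742484/5716851 ≈ -0.65464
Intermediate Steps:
(-2776462 - 966022)/(2611184 + y) = (-2776462 - 966022)/(2611184 + 3105667) = -3742484/5716851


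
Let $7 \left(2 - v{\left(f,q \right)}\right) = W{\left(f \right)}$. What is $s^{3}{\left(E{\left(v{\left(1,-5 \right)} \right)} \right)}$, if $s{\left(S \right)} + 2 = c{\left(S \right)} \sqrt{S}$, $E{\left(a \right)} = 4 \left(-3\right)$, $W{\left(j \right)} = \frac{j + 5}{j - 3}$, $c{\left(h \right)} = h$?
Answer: $10360 + 41184 i \sqrt{3} \approx 10360.0 + 71333.0 i$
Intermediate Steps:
$W{\left(j \right)} = \frac{5 + j}{-3 + j}$
$v{\left(f,q \right)} = 2 - \frac{5 + f}{7 \left(-3 + f\right)}$ ($v{\left(f,q \right)} = 2 - \frac{\frac{1}{-3 + f} \left(5 + f\right)}{7} = 2 - \frac{5 + f}{7 \left(-3 + f\right)}$)
$E{\left(a \right)} = -12$
$s{\left(S \right)} = -2 + S^{\frac{3}{2}}$ ($s{\left(S \right)} = -2 + S \sqrt{S} = -2 + S^{\frac{3}{2}}$)
$s^{3}{\left(E{\left(v{\left(1,-5 \right)} \right)} \right)} = \left(-2 + \left(-12\right)^{\frac{3}{2}}\right)^{3} = \left(-2 - 24 i \sqrt{3}\right)^{3}$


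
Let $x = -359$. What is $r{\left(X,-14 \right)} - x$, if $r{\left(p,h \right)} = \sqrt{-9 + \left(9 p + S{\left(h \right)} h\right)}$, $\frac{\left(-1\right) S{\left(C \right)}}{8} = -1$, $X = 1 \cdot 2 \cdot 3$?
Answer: $359 + i \sqrt{67} \approx 359.0 + 8.1853 i$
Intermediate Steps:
$X = 6$ ($X = 2 \cdot 3 = 6$)
$S{\left(C \right)} = 8$ ($S{\left(C \right)} = \left(-8\right) \left(-1\right) = 8$)
$r{\left(p,h \right)} = \sqrt{-9 + 8 h + 9 p}$ ($r{\left(p,h \right)} = \sqrt{-9 + \left(9 p + 8 h\right)} = \sqrt{-9 + \left(8 h + 9 p\right)} = \sqrt{-9 + 8 h + 9 p}$)
$r{\left(X,-14 \right)} - x = \sqrt{-9 + 8 \left(-14\right) + 9 \cdot 6} - -359 = \sqrt{-9 - 112 + 54} + 359 = \sqrt{-67} + 359 = i \sqrt{67} + 359 = 359 + i \sqrt{67}$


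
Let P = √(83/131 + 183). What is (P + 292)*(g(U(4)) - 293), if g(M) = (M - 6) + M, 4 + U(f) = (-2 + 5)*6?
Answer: -79132 - 542*√787834/131 ≈ -82804.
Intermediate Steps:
U(f) = 14 (U(f) = -4 + (-2 + 5)*6 = -4 + 3*6 = -4 + 18 = 14)
g(M) = -6 + 2*M (g(M) = (-6 + M) + M = -6 + 2*M)
P = 2*√787834/131 (P = √(83*(1/131) + 183) = √(83/131 + 183) = √(24056/131) = 2*√787834/131 ≈ 13.551)
(P + 292)*(g(U(4)) - 293) = (2*√787834/131 + 292)*((-6 + 2*14) - 293) = (292 + 2*√787834/131)*((-6 + 28) - 293) = (292 + 2*√787834/131)*(22 - 293) = (292 + 2*√787834/131)*(-271) = -79132 - 542*√787834/131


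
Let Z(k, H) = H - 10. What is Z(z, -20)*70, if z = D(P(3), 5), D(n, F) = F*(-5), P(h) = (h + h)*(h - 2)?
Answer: -2100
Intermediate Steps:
P(h) = 2*h*(-2 + h) (P(h) = (2*h)*(-2 + h) = 2*h*(-2 + h))
D(n, F) = -5*F
z = -25 (z = -5*5 = -25)
Z(k, H) = -10 + H
Z(z, -20)*70 = (-10 - 20)*70 = -30*70 = -2100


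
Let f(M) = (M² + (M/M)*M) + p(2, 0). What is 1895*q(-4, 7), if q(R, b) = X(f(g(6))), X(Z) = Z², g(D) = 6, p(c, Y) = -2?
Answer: 3032000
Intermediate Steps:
f(M) = -2 + M + M² (f(M) = (M² + (M/M)*M) - 2 = (M² + 1*M) - 2 = (M² + M) - 2 = (M + M²) - 2 = -2 + M + M²)
q(R, b) = 1600 (q(R, b) = (-2 + 6 + 6²)² = (-2 + 6 + 36)² = 40² = 1600)
1895*q(-4, 7) = 1895*1600 = 3032000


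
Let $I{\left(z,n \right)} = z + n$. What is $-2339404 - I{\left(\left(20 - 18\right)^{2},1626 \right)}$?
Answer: $-2341034$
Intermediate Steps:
$I{\left(z,n \right)} = n + z$
$-2339404 - I{\left(\left(20 - 18\right)^{2},1626 \right)} = -2339404 - \left(1626 + \left(20 - 18\right)^{2}\right) = -2339404 - \left(1626 + 2^{2}\right) = -2339404 - \left(1626 + 4\right) = -2339404 - 1630 = -2341034$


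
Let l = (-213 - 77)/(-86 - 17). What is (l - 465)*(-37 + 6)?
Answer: 1475755/103 ≈ 14328.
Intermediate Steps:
l = 290/103 (l = -290/(-103) = -290*(-1/103) = 290/103 ≈ 2.8155)
(l - 465)*(-37 + 6) = (290/103 - 465)*(-37 + 6) = -47605/103*(-31) = 1475755/103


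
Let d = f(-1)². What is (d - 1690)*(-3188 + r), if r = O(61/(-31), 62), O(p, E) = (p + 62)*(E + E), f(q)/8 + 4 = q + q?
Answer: 2613184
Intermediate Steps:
f(q) = -32 + 16*q (f(q) = -32 + 8*(q + q) = -32 + 8*(2*q) = -32 + 16*q)
d = 2304 (d = (-32 + 16*(-1))² = (-32 - 16)² = (-48)² = 2304)
O(p, E) = 2*E*(62 + p) (O(p, E) = (62 + p)*(2*E) = 2*E*(62 + p))
r = 7444 (r = 2*62*(62 + 61/(-31)) = 2*62*(62 + 61*(-1/31)) = 2*62*(62 - 61/31) = 2*62*(1861/31) = 7444)
(d - 1690)*(-3188 + r) = (2304 - 1690)*(-3188 + 7444) = 614*4256 = 2613184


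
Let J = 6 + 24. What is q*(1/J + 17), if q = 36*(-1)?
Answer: -3066/5 ≈ -613.20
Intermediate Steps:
J = 30
q = -36
q*(1/J + 17) = -36*(1/30 + 17) = -36*511/30 = -3066/5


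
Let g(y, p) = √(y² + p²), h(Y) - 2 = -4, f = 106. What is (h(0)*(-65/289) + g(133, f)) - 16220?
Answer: -4687450/289 + 5*√1157 ≈ -16049.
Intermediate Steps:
h(Y) = -2 (h(Y) = 2 - 4 = -2)
g(y, p) = √(p² + y²)
(h(0)*(-65/289) + g(133, f)) - 16220 = (-(-130)/289 + √(106² + 133²)) - 16220 = (-(-130)/289 + √(11236 + 17689)) - 16220 = (-2*(-65/289) + √28925) - 16220 = (130/289 + 5*√1157) - 16220 = -4687450/289 + 5*√1157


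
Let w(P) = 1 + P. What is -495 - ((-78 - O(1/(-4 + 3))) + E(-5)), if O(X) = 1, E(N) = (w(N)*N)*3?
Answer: -476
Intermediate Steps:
E(N) = 3*N*(1 + N) (E(N) = ((1 + N)*N)*3 = (N*(1 + N))*3 = 3*N*(1 + N))
-495 - ((-78 - O(1/(-4 + 3))) + E(-5)) = -495 - ((-78 - 1*1) + 3*(-5)*(1 - 5)) = -495 - ((-78 - 1) + 3*(-5)*(-4)) = -495 - (-79 + 60) = -495 - 1*(-19) = -495 + 19 = -476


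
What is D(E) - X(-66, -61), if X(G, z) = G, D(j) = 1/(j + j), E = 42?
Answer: 5545/84 ≈ 66.012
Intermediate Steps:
D(j) = 1/(2*j)
D(E) - X(-66, -61) = (½)/42 - 1*(-66) = (½)*(1/42) + 66 = 1/84 + 66 = 5545/84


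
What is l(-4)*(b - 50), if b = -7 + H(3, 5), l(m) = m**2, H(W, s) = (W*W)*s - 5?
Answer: -272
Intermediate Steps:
H(W, s) = -5 + s*W**2 (H(W, s) = W**2*s - 5 = s*W**2 - 5 = -5 + s*W**2)
b = 33 (b = -7 + (-5 + 5*3**2) = -7 + (-5 + 5*9) = -7 + (-5 + 45) = -7 + 40 = 33)
l(-4)*(b - 50) = (-4)**2*(33 - 50) = 16*(-17) = -272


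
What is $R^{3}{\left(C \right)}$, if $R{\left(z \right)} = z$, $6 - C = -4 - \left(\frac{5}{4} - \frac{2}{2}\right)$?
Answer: $\frac{68921}{64} \approx 1076.9$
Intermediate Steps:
$C = \frac{41}{4}$ ($C = 6 - \left(-4 - \left(\frac{5}{4} - \frac{2}{2}\right)\right) = 6 - \left(-4 - \left(5 \cdot \frac{1}{4} - 1\right)\right) = 6 - \left(-4 - \left(\frac{5}{4} - 1\right)\right) = 6 - \left(-4 - \frac{1}{4}\right) = 6 - - \frac{17}{4} = 6 + \frac{17}{4} = \frac{41}{4} \approx 10.25$)
$R^{3}{\left(C \right)} = \left(\frac{41}{4}\right)^{3} = \frac{68921}{64}$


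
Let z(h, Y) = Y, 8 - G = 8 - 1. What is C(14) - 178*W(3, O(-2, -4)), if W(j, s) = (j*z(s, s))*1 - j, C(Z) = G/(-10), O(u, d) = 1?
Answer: -1/10 ≈ -0.10000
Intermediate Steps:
G = 1 (G = 8 - (8 - 1) = 8 - 1*7 = 8 - 7 = 1)
C(Z) = -1/10 (C(Z) = 1/(-10) = 1*(-1/10) = -1/10)
W(j, s) = -j + j*s (W(j, s) = (j*s)*1 - j = j*s - j = -j + j*s)
C(14) - 178*W(3, O(-2, -4)) = -1/10 - 534*(-1 + 1) = -1/10 - 534*0 = -1/10 - 178*0 = -1/10 + 0 = -1/10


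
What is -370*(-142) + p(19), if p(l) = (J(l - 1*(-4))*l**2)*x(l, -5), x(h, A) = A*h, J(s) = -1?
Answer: 86835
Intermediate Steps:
p(l) = 5*l**3 (p(l) = (-l**2)*(-5*l) = 5*l**3)
-370*(-142) + p(19) = -370*(-142) + 5*19**3 = 52540 + 5*6859 = 52540 + 34295 = 86835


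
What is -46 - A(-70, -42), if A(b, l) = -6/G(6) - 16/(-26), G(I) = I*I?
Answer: -3623/78 ≈ -46.449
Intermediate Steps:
G(I) = I²
A(b, l) = 35/78 (A(b, l) = -6/(6²) - 16/(-26) = -6/36 - 16*(-1/26) = -6*1/36 + 8/13 = -⅙ + 8/13 = 35/78)
-46 - A(-70, -42) = -46 - 1*35/78 = -46 - 35/78 = -3623/78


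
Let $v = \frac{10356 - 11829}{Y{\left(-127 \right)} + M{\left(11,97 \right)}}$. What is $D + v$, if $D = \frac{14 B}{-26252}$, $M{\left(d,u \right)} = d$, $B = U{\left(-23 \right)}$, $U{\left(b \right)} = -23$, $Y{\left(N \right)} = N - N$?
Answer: $- \frac{19332827}{144386} \approx -133.9$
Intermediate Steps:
$Y{\left(N \right)} = 0$
$B = -23$
$D = \frac{161}{13126}$ ($D = \frac{14 \left(-23\right)}{-26252} = \left(-322\right) \left(- \frac{1}{26252}\right) = \frac{161}{13126} \approx 0.012266$)
$v = - \frac{1473}{11}$ ($v = \frac{10356 - 11829}{0 + 11} = - \frac{1473}{11} \approx -133.91$)
$D + v = \frac{161}{13126} - \frac{1473}{11} = - \frac{19332827}{144386}$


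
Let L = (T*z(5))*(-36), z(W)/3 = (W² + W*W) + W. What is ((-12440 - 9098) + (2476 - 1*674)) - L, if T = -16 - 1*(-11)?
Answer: -49436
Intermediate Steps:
T = -5 (T = -16 + 11 = -5)
z(W) = 3*W + 6*W² (z(W) = 3*((W² + W*W) + W) = 3*((W² + W²) + W) = 3*(2*W² + W) = 3*(W + 2*W²) = 3*W + 6*W²)
L = 29700 (L = -15*5*(1 + 2*5)*(-36) = -15*5*(1 + 10)*(-36) = -15*5*11*(-36) = -5*165*(-36) = -825*(-36) = 29700)
((-12440 - 9098) + (2476 - 1*674)) - L = ((-12440 - 9098) + (2476 - 1*674)) - 1*29700 = (-21538 + (2476 - 674)) - 29700 = (-21538 + 1802) - 29700 = -19736 - 29700 = -49436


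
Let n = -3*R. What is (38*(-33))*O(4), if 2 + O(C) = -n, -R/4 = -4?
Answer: -57684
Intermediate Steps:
R = 16 (R = -4*(-4) = 16)
n = -48 (n = -3*16 = -48)
O(C) = 46 (O(C) = -2 - 1*(-48) = -2 + 48 = 46)
(38*(-33))*O(4) = (38*(-33))*46 = -1254*46 = -57684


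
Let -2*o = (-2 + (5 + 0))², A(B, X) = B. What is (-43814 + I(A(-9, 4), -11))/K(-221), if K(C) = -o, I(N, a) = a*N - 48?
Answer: -87526/9 ≈ -9725.1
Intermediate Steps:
o = -9/2 (o = -(-2 + (5 + 0))²/2 = -(-2 + 5)²/2 = -½*3² = -½*9 = -9/2 ≈ -4.5000)
I(N, a) = -48 + N*a (I(N, a) = N*a - 48 = -48 + N*a)
K(C) = 9/2 (K(C) = -1*(-9/2) = 9/2)
(-43814 + I(A(-9, 4), -11))/K(-221) = (-43814 + (-48 - 9*(-11)))/(9/2) = (-43814 + (-48 + 99))*(2/9) = (-43814 + 51)*(2/9) = -43763*2/9 = -87526/9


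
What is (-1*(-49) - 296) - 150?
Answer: -397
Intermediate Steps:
(-1*(-49) - 296) - 150 = (49 - 296) - 150 = -247 - 150 = -397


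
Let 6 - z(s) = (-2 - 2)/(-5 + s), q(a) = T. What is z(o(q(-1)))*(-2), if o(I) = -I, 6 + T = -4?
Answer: -68/5 ≈ -13.600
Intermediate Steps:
T = -10 (T = -6 - 4 = -10)
q(a) = -10
z(s) = 6 + 4/(-5 + s) (z(s) = 6 - (-2 - 2)/(-5 + s) = 6 - (-4)/(-5 + s) = 6 + 4/(-5 + s))
z(o(q(-1)))*(-2) = (2*(-13 + 3*(-1*(-10)))/(-5 - 1*(-10)))*(-2) = (2*(-13 + 3*10)/(-5 + 10))*(-2) = (2*(-13 + 30)/5)*(-2) = (2*(⅕)*17)*(-2) = (34/5)*(-2) = -68/5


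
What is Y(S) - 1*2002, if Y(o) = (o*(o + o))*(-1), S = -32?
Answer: -4050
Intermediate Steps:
Y(o) = -2*o² (Y(o) = (o*(2*o))*(-1) = (2*o²)*(-1) = -2*o²)
Y(S) - 1*2002 = -2*(-32)² - 1*2002 = -2*1024 - 2002 = -2048 - 2002 = -4050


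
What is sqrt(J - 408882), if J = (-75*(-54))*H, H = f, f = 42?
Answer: I*sqrt(238782) ≈ 488.65*I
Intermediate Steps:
H = 42
J = 170100 (J = -75*(-54)*42 = 4050*42 = 170100)
sqrt(J - 408882) = sqrt(170100 - 408882) = sqrt(-238782) = I*sqrt(238782)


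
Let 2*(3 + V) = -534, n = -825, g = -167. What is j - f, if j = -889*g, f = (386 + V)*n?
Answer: 244163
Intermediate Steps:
V = -270 (V = -3 + (½)*(-534) = -3 - 267 = -270)
f = -95700 (f = (386 - 270)*(-825) = 116*(-825) = -95700)
j = 148463 (j = -889*(-167) = 148463)
j - f = 148463 - 1*(-95700) = 148463 + 95700 = 244163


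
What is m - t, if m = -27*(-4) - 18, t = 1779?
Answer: -1689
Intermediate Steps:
m = 90 (m = 108 - 18 = 90)
m - t = 90 - 1*1779 = 90 - 1779 = -1689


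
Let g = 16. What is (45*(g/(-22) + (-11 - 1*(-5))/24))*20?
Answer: -9675/11 ≈ -879.54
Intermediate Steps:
(45*(g/(-22) + (-11 - 1*(-5))/24))*20 = (45*(16/(-22) + (-11 - 1*(-5))/24))*20 = (45*(16*(-1/22) + (-11 + 5)*(1/24)))*20 = (45*(-8/11 - 6*1/24))*20 = (45*(-8/11 - ¼))*20 = (45*(-43/44))*20 = -1935/44*20 = -9675/11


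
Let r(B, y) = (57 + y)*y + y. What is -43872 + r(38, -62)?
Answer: -43624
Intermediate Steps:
r(B, y) = y + y*(57 + y) (r(B, y) = y*(57 + y) + y = y + y*(57 + y))
-43872 + r(38, -62) = -43872 - 62*(58 - 62) = -43872 - 62*(-4) = -43872 + 248 = -43624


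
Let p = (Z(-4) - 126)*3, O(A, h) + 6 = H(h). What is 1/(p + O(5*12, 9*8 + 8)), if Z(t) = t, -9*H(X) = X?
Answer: -9/3644 ≈ -0.0024698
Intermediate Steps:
H(X) = -X/9
O(A, h) = -6 - h/9
p = -390 (p = (-4 - 126)*3 = -130*3 = -390)
1/(p + O(5*12, 9*8 + 8)) = 1/(-390 + (-6 - (9*8 + 8)/9)) = 1/(-390 + (-6 - (72 + 8)/9)) = 1/(-390 + (-6 - 1/9*80)) = 1/(-390 + (-6 - 80/9)) = 1/(-390 - 134/9) = 1/(-3644/9) = -9/3644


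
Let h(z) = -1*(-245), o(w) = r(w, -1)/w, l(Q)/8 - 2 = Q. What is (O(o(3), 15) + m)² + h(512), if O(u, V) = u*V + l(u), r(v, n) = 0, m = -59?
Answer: 2094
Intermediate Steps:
l(Q) = 16 + 8*Q
o(w) = 0 (o(w) = 0/w = 0)
O(u, V) = 16 + 8*u + V*u (O(u, V) = u*V + (16 + 8*u) = V*u + (16 + 8*u) = 16 + 8*u + V*u)
h(z) = 245
(O(o(3), 15) + m)² + h(512) = ((16 + 8*0 + 15*0) - 59)² + 245 = ((16 + 0 + 0) - 59)² + 245 = (16 - 59)² + 245 = (-43)² + 245 = 1849 + 245 = 2094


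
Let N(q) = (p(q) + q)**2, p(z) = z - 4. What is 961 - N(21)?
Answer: -483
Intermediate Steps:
p(z) = -4 + z
N(q) = (-4 + 2*q)**2 (N(q) = ((-4 + q) + q)**2 = (-4 + 2*q)**2)
961 - N(21) = 961 - 4*(-2 + 21)**2 = 961 - 4*19**2 = 961 - 4*361 = 961 - 1*1444 = 961 - 1444 = -483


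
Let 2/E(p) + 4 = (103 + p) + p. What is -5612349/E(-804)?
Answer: 8469034641/2 ≈ 4.2345e+9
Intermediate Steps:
E(p) = 2/(99 + 2*p) (E(p) = 2/(-4 + ((103 + p) + p)) = 2/(-4 + (103 + 2*p)) = 2/(99 + 2*p))
-5612349/E(-804) = -5612349/(2/(99 + 2*(-804))) = -5612349/(2/(99 - 1608)) = -5612349/(2/(-1509)) = -5612349/(2*(-1/1509)) = -5612349/(-2/1509) = -5612349*(-1509/2) = 8469034641/2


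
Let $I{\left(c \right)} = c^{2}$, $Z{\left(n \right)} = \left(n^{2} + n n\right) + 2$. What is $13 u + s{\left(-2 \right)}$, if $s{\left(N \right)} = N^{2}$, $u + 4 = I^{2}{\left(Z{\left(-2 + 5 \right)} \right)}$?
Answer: $2079952$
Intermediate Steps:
$Z{\left(n \right)} = 2 + 2 n^{2}$ ($Z{\left(n \right)} = \left(n^{2} + n^{2}\right) + 2 = 2 n^{2} + 2 = 2 + 2 n^{2}$)
$u = 159996$ ($u = -4 + \left(\left(2 + 2 \left(-2 + 5\right)^{2}\right)^{2}\right)^{2} = -4 + \left(\left(2 + 2 \cdot 3^{2}\right)^{2}\right)^{2} = -4 + \left(\left(2 + 2 \cdot 9\right)^{2}\right)^{2} = -4 + \left(\left(2 + 18\right)^{2}\right)^{2} = -4 + \left(20^{2}\right)^{2} = -4 + 400^{2} = -4 + 160000 = 159996$)
$13 u + s{\left(-2 \right)} = 13 \cdot 159996 + \left(-2\right)^{2} = 2079948 + 4 = 2079952$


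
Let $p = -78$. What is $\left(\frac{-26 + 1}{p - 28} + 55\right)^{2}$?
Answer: $\frac{34281025}{11236} \approx 3051.0$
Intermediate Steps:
$\left(\frac{-26 + 1}{p - 28} + 55\right)^{2} = \left(\frac{-26 + 1}{-78 - 28} + 55\right)^{2} = \left(- \frac{25}{-106} + 55\right)^{2} = \left(\left(-25\right) \left(- \frac{1}{106}\right) + 55\right)^{2} = \left(\frac{25}{106} + 55\right)^{2} = \left(\frac{5855}{106}\right)^{2} = \frac{34281025}{11236}$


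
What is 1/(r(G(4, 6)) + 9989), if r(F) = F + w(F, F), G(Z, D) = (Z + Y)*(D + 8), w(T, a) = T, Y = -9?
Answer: 1/9849 ≈ 0.00010153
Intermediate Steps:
G(Z, D) = (-9 + Z)*(8 + D) (G(Z, D) = (Z - 9)*(D + 8) = (-9 + Z)*(8 + D))
r(F) = 2*F (r(F) = F + F = 2*F)
1/(r(G(4, 6)) + 9989) = 1/(2*(-72 - 9*6 + 8*4 + 6*4) + 9989) = 1/(2*(-72 - 54 + 32 + 24) + 9989) = 1/(2*(-70) + 9989) = 1/(-140 + 9989) = 1/9849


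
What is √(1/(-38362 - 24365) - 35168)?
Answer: I*√138374704234599/62727 ≈ 187.53*I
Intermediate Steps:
√(1/(-38362 - 24365) - 35168) = √(1/(-62727) - 35168) = √(-1/62727 - 35168) = √(-2205983137/62727) = I*√138374704234599/62727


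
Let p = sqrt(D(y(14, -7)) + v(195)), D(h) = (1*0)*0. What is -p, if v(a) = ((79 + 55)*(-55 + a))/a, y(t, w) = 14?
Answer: -2*sqrt(36582)/39 ≈ -9.8084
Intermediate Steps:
D(h) = 0 (D(h) = 0*0 = 0)
v(a) = (-7370 + 134*a)/a (v(a) = (134*(-55 + a))/a = (-7370 + 134*a)/a)
p = 2*sqrt(36582)/39 (p = sqrt(0 + (134 - 7370/195)) = sqrt(0 + (134 - 7370*1/195)) = sqrt(0 + (134 - 1474/39)) = sqrt(0 + 3752/39) = sqrt(3752/39) = 2*sqrt(36582)/39 ≈ 9.8084)
-p = -2*sqrt(36582)/39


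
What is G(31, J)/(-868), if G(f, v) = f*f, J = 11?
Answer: -31/28 ≈ -1.1071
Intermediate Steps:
G(f, v) = f²
G(31, J)/(-868) = 31²/(-868) = 961*(-1/868) = -31/28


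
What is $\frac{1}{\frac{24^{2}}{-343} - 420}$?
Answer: $- \frac{343}{144636} \approx -0.0023715$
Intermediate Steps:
$\frac{1}{\frac{24^{2}}{-343} - 420} = \frac{1}{576 \left(- \frac{1}{343}\right) - 420} = \frac{1}{- \frac{576}{343} - 420} = \frac{1}{- \frac{144636}{343}} = - \frac{343}{144636}$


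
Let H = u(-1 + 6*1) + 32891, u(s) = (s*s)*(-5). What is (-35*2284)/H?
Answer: -39970/16383 ≈ -2.4397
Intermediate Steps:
u(s) = -5*s² (u(s) = s²*(-5) = -5*s²)
H = 32766 (H = -5*(-1 + 6*1)² + 32891 = -5*(-1 + 6)² + 32891 = -5*5² + 32891 = -5*25 + 32891 = -125 + 32891 = 32766)
(-35*2284)/H = -35*2284/32766 = -79940*1/32766 = -39970/16383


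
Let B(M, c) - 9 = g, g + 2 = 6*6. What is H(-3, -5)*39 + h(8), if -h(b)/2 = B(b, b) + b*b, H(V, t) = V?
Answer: -331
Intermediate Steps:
g = 34 (g = -2 + 6*6 = -2 + 36 = 34)
B(M, c) = 43 (B(M, c) = 9 + 34 = 43)
h(b) = -86 - 2*b² (h(b) = -2*(43 + b*b) = -2*(43 + b²) = -86 - 2*b²)
H(-3, -5)*39 + h(8) = -3*39 + (-86 - 2*8²) = -117 + (-86 - 2*64) = -117 + (-86 - 128) = -117 - 214 = -331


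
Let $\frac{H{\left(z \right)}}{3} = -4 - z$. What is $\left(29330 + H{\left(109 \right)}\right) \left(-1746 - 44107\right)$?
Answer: $-1329324323$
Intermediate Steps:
$H{\left(z \right)} = -12 - 3 z$ ($H{\left(z \right)} = 3 \left(-4 - z\right) = -12 - 3 z$)
$\left(29330 + H{\left(109 \right)}\right) \left(-1746 - 44107\right) = \left(29330 - 339\right) \left(-1746 - 44107\right) = \left(29330 - 339\right) \left(-45853\right) = 28991 \left(-45853\right) = -1329324323$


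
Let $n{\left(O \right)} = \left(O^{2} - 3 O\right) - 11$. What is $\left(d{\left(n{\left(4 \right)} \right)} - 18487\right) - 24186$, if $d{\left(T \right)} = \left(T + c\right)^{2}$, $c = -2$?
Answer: $-42592$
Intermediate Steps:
$n{\left(O \right)} = -11 + O^{2} - 3 O$
$d{\left(T \right)} = \left(-2 + T\right)^{2}$ ($d{\left(T \right)} = \left(T - 2\right)^{2} = \left(-2 + T\right)^{2}$)
$\left(d{\left(n{\left(4 \right)} \right)} - 18487\right) - 24186 = \left(\left(-2 - \left(23 - 16\right)\right)^{2} - 18487\right) - 24186 = \left(\left(-2 - 7\right)^{2} - 18487\right) - 24186 = \left(\left(-9\right)^{2} - 18487\right) - 24186 = \left(81 - 18487\right) - 24186 = -18406 - 24186 = -42592$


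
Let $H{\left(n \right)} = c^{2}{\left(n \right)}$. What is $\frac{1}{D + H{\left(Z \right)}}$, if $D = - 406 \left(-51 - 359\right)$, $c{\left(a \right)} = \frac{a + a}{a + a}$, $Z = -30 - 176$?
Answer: $\frac{1}{166461} \approx 6.0074 \cdot 10^{-6}$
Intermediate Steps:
$Z = -206$ ($Z = -30 - 176 = -206$)
$c{\left(a \right)} = 1$ ($c{\left(a \right)} = \frac{2 a}{2 a} = 2 a \frac{1}{2 a} = 1$)
$D = 166460$ ($D = \left(-406\right) \left(-410\right) = 166460$)
$H{\left(n \right)} = 1$ ($H{\left(n \right)} = 1^{2} = 1$)
$\frac{1}{D + H{\left(Z \right)}} = \frac{1}{166460 + 1} = \frac{1}{166461}$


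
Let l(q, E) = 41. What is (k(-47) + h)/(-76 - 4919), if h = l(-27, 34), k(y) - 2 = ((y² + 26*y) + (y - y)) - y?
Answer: -359/1665 ≈ -0.21562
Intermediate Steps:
k(y) = 2 + y² + 25*y (k(y) = 2 + (((y² + 26*y) + (y - y)) - y) = 2 + (((y² + 26*y) + 0) - y) = 2 + ((y² + 26*y) - y) = 2 + (y² + 25*y) = 2 + y² + 25*y)
h = 41
(k(-47) + h)/(-76 - 4919) = ((2 + (-47)² + 25*(-47)) + 41)/(-76 - 4919) = ((2 + 2209 - 1175) + 41)/(-4995) = (1036 + 41)*(-1/4995) = 1077*(-1/4995) = -359/1665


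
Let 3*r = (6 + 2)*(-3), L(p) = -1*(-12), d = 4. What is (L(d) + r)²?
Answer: 16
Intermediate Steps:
L(p) = 12
r = -8 (r = ((6 + 2)*(-3))/3 = (8*(-3))/3 = (⅓)*(-24) = -8)
(L(d) + r)² = (12 - 8)² = 4² = 16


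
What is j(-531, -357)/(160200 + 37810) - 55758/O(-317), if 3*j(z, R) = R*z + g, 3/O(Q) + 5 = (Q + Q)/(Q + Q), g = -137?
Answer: 4416275575/59403 ≈ 74344.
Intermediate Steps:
O(Q) = -¾ (O(Q) = 3/(-5 + (Q + Q)/(Q + Q)) = 3/(-5 + (2*Q)/((2*Q))) = 3/(-5 + (2*Q)*(1/(2*Q))) = 3/(-5 + 1) = 3/(-4) = 3*(-¼) = -¾)
j(z, R) = -137/3 + R*z/3 (j(z, R) = (R*z - 137)/3 = (-137 + R*z)/3 = -137/3 + R*z/3)
j(-531, -357)/(160200 + 37810) - 55758/O(-317) = (-137/3 + (⅓)*(-357)*(-531))/(160200 + 37810) - 55758/(-¾) = (-137/3 + 63189)/198010 - 55758*(-4/3) = (189430/3)*(1/198010) + 74344 = 18943/59403 + 74344 = 4416275575/59403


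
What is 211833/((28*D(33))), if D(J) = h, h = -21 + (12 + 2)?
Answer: -211833/196 ≈ -1080.8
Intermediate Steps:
h = -7 (h = -21 + 14 = -7)
D(J) = -7
211833/((28*D(33))) = 211833/((28*(-7))) = 211833/(-196) = 211833*(-1/196) = -211833/196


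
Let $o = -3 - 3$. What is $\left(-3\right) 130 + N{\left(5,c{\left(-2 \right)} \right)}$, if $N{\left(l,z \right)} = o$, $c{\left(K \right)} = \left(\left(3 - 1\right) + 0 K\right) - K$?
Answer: $-396$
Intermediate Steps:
$o = -6$ ($o = -3 - 3 = -6$)
$c{\left(K \right)} = 2 - K$ ($c{\left(K \right)} = \left(2 + 0\right) - K = 2 - K$)
$N{\left(l,z \right)} = -6$
$\left(-3\right) 130 + N{\left(5,c{\left(-2 \right)} \right)} = \left(-3\right) 130 - 6 = -390 - 6 = -396$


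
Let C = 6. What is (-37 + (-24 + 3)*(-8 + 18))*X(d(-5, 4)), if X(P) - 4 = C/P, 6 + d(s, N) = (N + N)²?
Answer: -29393/29 ≈ -1013.6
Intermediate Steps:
d(s, N) = -6 + 4*N² (d(s, N) = -6 + (N + N)² = -6 + (2*N)² = -6 + 4*N²)
X(P) = 4 + 6/P
(-37 + (-24 + 3)*(-8 + 18))*X(d(-5, 4)) = (-37 + (-24 + 3)*(-8 + 18))*(4 + 6/(-6 + 4*4²)) = (-37 - 21*10)*(4 + 6/(-6 + 4*16)) = (-37 - 210)*(4 + 6/(-6 + 64)) = -247*(4 + 6/58) = -247*(4 + 6*(1/58)) = -247*(4 + 3/29) = -247*119/29 = -29393/29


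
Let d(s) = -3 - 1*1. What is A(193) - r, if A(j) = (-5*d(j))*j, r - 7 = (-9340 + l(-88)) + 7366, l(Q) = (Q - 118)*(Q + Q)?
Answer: -30429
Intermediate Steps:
l(Q) = 2*Q*(-118 + Q) (l(Q) = (-118 + Q)*(2*Q) = 2*Q*(-118 + Q))
d(s) = -4 (d(s) = -3 - 1 = -4)
r = 34289 (r = 7 + ((-9340 + 2*(-88)*(-118 - 88)) + 7366) = 7 + ((-9340 + 2*(-88)*(-206)) + 7366) = 7 + ((-9340 + 36256) + 7366) = 7 + (26916 + 7366) = 7 + 34282 = 34289)
A(j) = 20*j (A(j) = (-5*(-4))*j = 20*j)
A(193) - r = 20*193 - 1*34289 = 3860 - 34289 = -30429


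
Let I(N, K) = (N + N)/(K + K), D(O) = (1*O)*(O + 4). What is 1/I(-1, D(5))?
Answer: -45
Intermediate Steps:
D(O) = O*(4 + O)
I(N, K) = N/K (I(N, K) = (2*N)/((2*K)) = (2*N)*(1/(2*K)) = N/K)
1/I(-1, D(5)) = 1/(-1/(5*(4 + 5))) = 1/(-1/(5*9)) = 1/(-1/45) = -45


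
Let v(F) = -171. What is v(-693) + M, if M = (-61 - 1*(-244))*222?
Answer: 40455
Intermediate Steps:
M = 40626 (M = (-61 + 244)*222 = 183*222 = 40626)
v(-693) + M = -171 + 40626 = 40455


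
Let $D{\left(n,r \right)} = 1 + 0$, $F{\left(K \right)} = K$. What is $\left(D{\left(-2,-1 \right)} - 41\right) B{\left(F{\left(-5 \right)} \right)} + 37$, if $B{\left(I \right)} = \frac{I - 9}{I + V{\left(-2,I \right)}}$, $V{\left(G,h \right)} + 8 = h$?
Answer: $\frac{53}{9} \approx 5.8889$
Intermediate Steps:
$V{\left(G,h \right)} = -8 + h$
$B{\left(I \right)} = \frac{-9 + I}{-8 + 2 I}$ ($B{\left(I \right)} = \frac{I - 9}{I + \left(-8 + I\right)} = \frac{-9 + I}{-8 + 2 I}$)
$D{\left(n,r \right)} = 1$
$\left(D{\left(-2,-1 \right)} - 41\right) B{\left(F{\left(-5 \right)} \right)} + 37 = \left(1 - 41\right) \frac{-9 - 5}{2 \left(-4 - 5\right)} + 37 = \left(1 - 41\right) \frac{1}{2} \frac{1}{-9} \left(-14\right) + 37 = - 40 \cdot \frac{1}{2} \left(- \frac{1}{9}\right) \left(-14\right) + 37 = \left(-40\right) \frac{7}{9} + 37 = - \frac{280}{9} + 37 = \frac{53}{9}$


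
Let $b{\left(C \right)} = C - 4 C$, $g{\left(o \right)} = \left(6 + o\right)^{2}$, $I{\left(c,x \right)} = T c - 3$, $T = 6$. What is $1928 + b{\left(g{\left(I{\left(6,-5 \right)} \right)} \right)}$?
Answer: $-2635$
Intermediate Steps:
$I{\left(c,x \right)} = -3 + 6 c$ ($I{\left(c,x \right)} = 6 c - 3 = -3 + 6 c$)
$b{\left(C \right)} = - 3 C$
$1928 + b{\left(g{\left(I{\left(6,-5 \right)} \right)} \right)} = 1928 - 3 \left(6 + \left(-3 + 6 \cdot 6\right)\right)^{2} = 1928 - 3 \left(6 + \left(-3 + 36\right)\right)^{2} = 1928 - 3 \left(6 + 33\right)^{2} = 1928 - 3 \cdot 39^{2} = 1928 - 4563 = -2635$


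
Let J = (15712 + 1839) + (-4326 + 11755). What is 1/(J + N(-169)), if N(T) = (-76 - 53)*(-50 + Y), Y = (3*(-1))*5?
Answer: 1/33365 ≈ 2.9972e-5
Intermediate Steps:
Y = -15 (Y = -3*5 = -15)
N(T) = 8385 (N(T) = (-76 - 53)*(-50 - 15) = -129*(-65) = 8385)
J = 24980 (J = 17551 + 7429 = 24980)
1/(J + N(-169)) = 1/(24980 + 8385) = 1/33365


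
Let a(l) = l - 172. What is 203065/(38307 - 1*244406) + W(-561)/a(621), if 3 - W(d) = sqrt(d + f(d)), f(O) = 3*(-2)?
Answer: -90557888/92538451 - 9*I*sqrt(7)/449 ≈ -0.9786 - 0.053033*I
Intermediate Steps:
a(l) = -172 + l
f(O) = -6
W(d) = 3 - sqrt(-6 + d) (W(d) = 3 - sqrt(d - 6) = 3 - sqrt(-6 + d))
203065/(38307 - 1*244406) + W(-561)/a(621) = 203065/(38307 - 1*244406) + (3 - sqrt(-6 - 561))/(-172 + 621) = 203065/(38307 - 244406) + (3 - sqrt(-567))/449 = 203065/(-206099) + (3 - 9*I*sqrt(7))*(1/449) = 203065*(-1/206099) + (3 - 9*I*sqrt(7))*(1/449) = -203065/206099 + (3/449 - 9*I*sqrt(7)/449) = -90557888/92538451 - 9*I*sqrt(7)/449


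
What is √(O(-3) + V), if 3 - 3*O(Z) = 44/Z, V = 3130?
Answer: 13*√167/3 ≈ 55.999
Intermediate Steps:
O(Z) = 1 - 44/(3*Z)
√(O(-3) + V) = √((-44/3 - 3)/(-3) + 3130) = √(-⅓*(-53/3) + 3130) = √(53/9 + 3130) = √(28223/9) = 13*√167/3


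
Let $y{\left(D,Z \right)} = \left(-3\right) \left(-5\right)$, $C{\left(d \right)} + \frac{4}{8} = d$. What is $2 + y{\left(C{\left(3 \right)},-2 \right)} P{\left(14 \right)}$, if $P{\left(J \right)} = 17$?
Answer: $257$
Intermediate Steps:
$C{\left(d \right)} = - \frac{1}{2} + d$
$y{\left(D,Z \right)} = 15$
$2 + y{\left(C{\left(3 \right)},-2 \right)} P{\left(14 \right)} = 2 + 15 \cdot 17 = 2 + 255 = 257$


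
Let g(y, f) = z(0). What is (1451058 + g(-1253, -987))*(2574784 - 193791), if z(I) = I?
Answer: 3454958940594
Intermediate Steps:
g(y, f) = 0
(1451058 + g(-1253, -987))*(2574784 - 193791) = (1451058 + 0)*(2574784 - 193791) = 1451058*2380993 = 3454958940594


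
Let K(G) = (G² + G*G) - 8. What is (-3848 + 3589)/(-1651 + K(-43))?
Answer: -259/2039 ≈ -0.12702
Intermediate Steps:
K(G) = -8 + 2*G² (K(G) = (G² + G²) - 8 = 2*G² - 8 = -8 + 2*G²)
(-3848 + 3589)/(-1651 + K(-43)) = (-3848 + 3589)/(-1651 + (-8 + 2*(-43)²)) = -259/(-1651 + (-8 + 2*1849)) = -259/(-1651 + (-8 + 3698)) = -259/(-1651 + 3690) = -259/2039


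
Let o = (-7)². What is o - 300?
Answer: -251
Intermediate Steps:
o = 49
o - 300 = 49 - 300 = -251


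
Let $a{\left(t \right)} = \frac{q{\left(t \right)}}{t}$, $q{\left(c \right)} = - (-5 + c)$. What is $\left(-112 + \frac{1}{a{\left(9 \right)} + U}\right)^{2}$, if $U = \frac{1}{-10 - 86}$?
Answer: $\frac{223801600}{17161} \approx 13041.0$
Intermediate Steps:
$q{\left(c \right)} = 5 - c$
$U = - \frac{1}{96}$ ($U = \frac{1}{-96} = - \frac{1}{96} \approx -0.010417$)
$a{\left(t \right)} = \frac{5 - t}{t}$
$\left(-112 + \frac{1}{a{\left(9 \right)} + U}\right)^{2} = \left(-112 + \frac{1}{\frac{5 - 9}{9} - \frac{1}{96}}\right)^{2} = \left(-112 + \frac{1}{\frac{1}{9} \left(-4\right) - \frac{1}{96}}\right)^{2} = \left(-112 + \frac{1}{- \frac{4}{9} - \frac{1}{96}}\right)^{2} = \left(-112 + \frac{1}{- \frac{131}{288}}\right)^{2} = \left(-112 - \frac{288}{131}\right)^{2} = \left(- \frac{14960}{131}\right)^{2} = \frac{223801600}{17161}$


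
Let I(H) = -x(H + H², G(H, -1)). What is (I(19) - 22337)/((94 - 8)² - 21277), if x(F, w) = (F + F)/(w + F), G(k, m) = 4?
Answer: 1072271/666288 ≈ 1.6093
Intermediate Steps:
x(F, w) = 2*F/(F + w) (x(F, w) = (2*F)/(F + w) = 2*F/(F + w))
I(H) = -2*(H + H²)/(4 + H + H²) (I(H) = -2*(H + H²)/((H + H²) + 4) = -2*(H + H²)/(4 + H + H²))
(I(19) - 22337)/((94 - 8)² - 21277) = (-2*19*(1 + 19)/(4 + 19*(1 + 19)) - 22337)/((94 - 8)² - 21277) = (-2*19*20/(4 + 19*20) - 22337)/(86² - 21277) = (-2*19*20/(4 + 380) - 22337)/(7396 - 21277) = (-2*19*20/384 - 22337)/(-13881) = (-2*19*1/384*20 - 22337)*(-1/13881) = (-95/48 - 22337)*(-1/13881) = -1072271/48*(-1/13881) = 1072271/666288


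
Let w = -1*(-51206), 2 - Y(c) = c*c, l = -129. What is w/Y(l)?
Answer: -51206/16639 ≈ -3.0775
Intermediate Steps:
Y(c) = 2 - c² (Y(c) = 2 - c*c = 2 - c²)
w = 51206
w/Y(l) = 51206/(2 - 1*(-129)²) = 51206/(2 - 1*16641) = 51206/(2 - 16641) = 51206/(-16639) = 51206*(-1/16639) = -51206/16639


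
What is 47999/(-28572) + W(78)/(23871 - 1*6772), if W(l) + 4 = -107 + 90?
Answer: -821334913/488552628 ≈ -1.6812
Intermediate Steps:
W(l) = -21 (W(l) = -4 + (-107 + 90) = -4 - 17 = -21)
47999/(-28572) + W(78)/(23871 - 1*6772) = 47999/(-28572) - 21/(23871 - 1*6772) = 47999*(-1/28572) - 21/(23871 - 6772) = -47999/28572 - 21/17099 = -821334913/488552628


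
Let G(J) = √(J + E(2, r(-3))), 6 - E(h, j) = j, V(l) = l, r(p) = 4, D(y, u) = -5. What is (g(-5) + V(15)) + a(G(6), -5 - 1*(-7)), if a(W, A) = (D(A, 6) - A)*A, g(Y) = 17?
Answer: 18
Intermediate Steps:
E(h, j) = 6 - j
G(J) = √(2 + J) (G(J) = √(J + (6 - 1*4)) = √(J + (6 - 4)) = √(J + 2) = √(2 + J))
a(W, A) = A*(-5 - A) (a(W, A) = (-5 - A)*A = A*(-5 - A))
(g(-5) + V(15)) + a(G(6), -5 - 1*(-7)) = (17 + 15) - (-5 - 1*(-7))*(5 + (-5 - 1*(-7))) = 32 - (-5 + 7)*(5 + (-5 + 7)) = 32 - 1*2*(5 + 2) = 32 - 1*2*7 = 32 - 14 = 18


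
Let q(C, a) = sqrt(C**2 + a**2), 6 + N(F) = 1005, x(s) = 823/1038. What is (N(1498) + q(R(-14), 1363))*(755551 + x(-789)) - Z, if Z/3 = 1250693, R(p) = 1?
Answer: 259861280079/346 + 784262761*sqrt(1857770)/1038 ≈ 1.7809e+9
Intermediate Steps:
x(s) = 823/1038 (x(s) = 823*(1/1038) = 823/1038)
N(F) = 999 (N(F) = -6 + 1005 = 999)
Z = 3752079 (Z = 3*1250693 = 3752079)
(N(1498) + q(R(-14), 1363))*(755551 + x(-789)) - Z = (999 + sqrt(1**2 + 1363**2))*(755551 + 823/1038) - 1*3752079 = (999 + sqrt(1 + 1857769))*(784262761/1038) - 3752079 = (999 + sqrt(1857770))*(784262761/1038) - 3752079 = (261159499413/346 + 784262761*sqrt(1857770)/1038) - 3752079 = 259861280079/346 + 784262761*sqrt(1857770)/1038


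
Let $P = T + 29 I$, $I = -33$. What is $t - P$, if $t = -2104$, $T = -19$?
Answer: $-1128$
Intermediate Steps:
$P = -976$ ($P = -19 + 29 \left(-33\right) = -19 - 957 = -976$)
$t - P = -2104 - -976 = -2104 + 976 = -1128$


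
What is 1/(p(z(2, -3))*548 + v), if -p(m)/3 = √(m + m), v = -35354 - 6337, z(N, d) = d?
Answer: I/(3*(-13897*I + 548*√6)) ≈ -2.3764e-5 + 2.2954e-6*I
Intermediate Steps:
v = -41691
p(m) = -3*√2*√m (p(m) = -3*√(m + m) = -3*√2*√m)
1/(p(z(2, -3))*548 + v) = 1/(-3*√2*√(-3)*548 - 41691) = 1/(-3*√2*I*√3*548 - 41691) = 1/(-3*I*√6*548 - 41691) = 1/(-1644*I*√6 - 41691) = 1/(-41691 - 1644*I*√6)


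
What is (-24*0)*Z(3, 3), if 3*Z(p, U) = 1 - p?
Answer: 0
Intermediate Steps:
Z(p, U) = ⅓ - p/3 (Z(p, U) = (1 - p)/3 = ⅓ - p/3)
(-24*0)*Z(3, 3) = (-24*0)*(⅓ - ⅓*3) = 0*(⅓ - 1) = 0*(-⅔) = 0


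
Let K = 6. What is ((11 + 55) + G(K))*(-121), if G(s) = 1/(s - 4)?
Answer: -16093/2 ≈ -8046.5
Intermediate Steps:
G(s) = 1/(-4 + s)
((11 + 55) + G(K))*(-121) = ((11 + 55) + 1/(-4 + 6))*(-121) = (66 + 1/2)*(-121) = (66 + ½)*(-121) = (133/2)*(-121) = -16093/2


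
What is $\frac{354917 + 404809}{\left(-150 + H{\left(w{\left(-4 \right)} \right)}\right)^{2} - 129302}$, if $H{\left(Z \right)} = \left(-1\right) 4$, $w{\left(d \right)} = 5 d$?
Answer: $- \frac{379863}{52793} \approx -7.1953$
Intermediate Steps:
$H{\left(Z \right)} = -4$
$\frac{354917 + 404809}{\left(-150 + H{\left(w{\left(-4 \right)} \right)}\right)^{2} - 129302} = \frac{354917 + 404809}{\left(-150 - 4\right)^{2} - 129302} = \frac{759726}{\left(-154\right)^{2} - 129302} = \frac{759726}{23716 - 129302} = \frac{759726}{-105586} = 759726 \left(- \frac{1}{105586}\right) = - \frac{379863}{52793}$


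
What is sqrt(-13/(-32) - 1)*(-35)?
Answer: -35*I*sqrt(38)/8 ≈ -26.969*I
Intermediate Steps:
sqrt(-13/(-32) - 1)*(-35) = sqrt(-13*(-1/32) - 1)*(-35) = sqrt(13/32 - 1)*(-35) = sqrt(-19/32)*(-35) = (I*sqrt(38)/8)*(-35) = -35*I*sqrt(38)/8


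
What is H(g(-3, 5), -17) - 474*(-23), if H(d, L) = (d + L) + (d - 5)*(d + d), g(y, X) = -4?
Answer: 10953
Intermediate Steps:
H(d, L) = L + d + 2*d*(-5 + d) (H(d, L) = (L + d) + (-5 + d)*(2*d) = (L + d) + 2*d*(-5 + d) = L + d + 2*d*(-5 + d))
H(g(-3, 5), -17) - 474*(-23) = (-17 - 9*(-4) + 2*(-4)**2) - 474*(-23) = (-17 + 36 + 2*16) + 10902 = (-17 + 36 + 32) + 10902 = 51 + 10902 = 10953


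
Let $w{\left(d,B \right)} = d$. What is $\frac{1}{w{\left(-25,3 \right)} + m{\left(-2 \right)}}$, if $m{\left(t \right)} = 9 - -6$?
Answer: $- \frac{1}{10} \approx -0.1$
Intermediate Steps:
$m{\left(t \right)} = 15$ ($m{\left(t \right)} = 9 + 6 = 15$)
$\frac{1}{w{\left(-25,3 \right)} + m{\left(-2 \right)}} = \frac{1}{-25 + 15} = \frac{1}{-10} = - \frac{1}{10}$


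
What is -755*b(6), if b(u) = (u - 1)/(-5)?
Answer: 755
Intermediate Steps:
b(u) = ⅕ - u/5 (b(u) = (-1 + u)*(-⅕) = ⅕ - u/5)
-755*b(6) = -755*(⅕ - ⅕*6) = -755*(⅕ - 6/5) = -755*(-1) = 755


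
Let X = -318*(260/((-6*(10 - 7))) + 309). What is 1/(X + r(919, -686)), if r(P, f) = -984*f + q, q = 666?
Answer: 3/1746064 ≈ 1.7182e-6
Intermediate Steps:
r(P, f) = 666 - 984*f (r(P, f) = -984*f + 666 = 666 - 984*f)
X = -281006/3 (X = -318*(260/((-6*3)) + 309) = -318*(260/(-18) + 309) = -318*(260*(-1/18) + 309) = -318*(-130/9 + 309) = -318*2651/9 = -281006/3 ≈ -93669.)
1/(X + r(919, -686)) = 1/(-281006/3 + (666 - 984*(-686))) = 1/(-281006/3 + (666 + 675024)) = 1/(-281006/3 + 675690) = 1/(1746064/3) = 3/1746064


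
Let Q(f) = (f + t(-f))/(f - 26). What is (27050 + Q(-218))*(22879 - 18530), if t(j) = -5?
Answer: 28705239627/244 ≈ 1.1764e+8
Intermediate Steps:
Q(f) = (-5 + f)/(-26 + f) (Q(f) = (f - 5)/(f - 26) = (-5 + f)/(-26 + f))
(27050 + Q(-218))*(22879 - 18530) = (27050 + (-5 - 218)/(-26 - 218))*(22879 - 18530) = (27050 - 223/(-244))*4349 = (27050 - 1/244*(-223))*4349 = (27050 + 223/244)*4349 = (6600423/244)*4349 = 28705239627/244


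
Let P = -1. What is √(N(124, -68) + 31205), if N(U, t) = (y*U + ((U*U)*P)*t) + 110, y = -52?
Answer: √1070435 ≈ 1034.6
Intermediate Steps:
N(U, t) = 110 - 52*U - t*U² (N(U, t) = (-52*U + ((U*U)*(-1))*t) + 110 = (-52*U + (U²*(-1))*t) + 110 = (-52*U + (-U²)*t) + 110 = (-52*U - t*U²) + 110 = 110 - 52*U - t*U²)
√(N(124, -68) + 31205) = √((110 - 52*124 - 1*(-68)*124²) + 31205) = √((110 - 6448 - 1*(-68)*15376) + 31205) = √((110 - 6448 + 1045568) + 31205) = √(1039230 + 31205) = √1070435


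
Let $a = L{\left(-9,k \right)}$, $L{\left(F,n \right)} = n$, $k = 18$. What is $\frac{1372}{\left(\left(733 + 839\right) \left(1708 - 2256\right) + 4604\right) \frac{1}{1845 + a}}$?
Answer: $- \frac{639009}{214213} \approx -2.9831$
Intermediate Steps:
$a = 18$
$\frac{1372}{\left(\left(733 + 839\right) \left(1708 - 2256\right) + 4604\right) \frac{1}{1845 + a}} = \frac{1372}{\left(\left(733 + 839\right) \left(1708 - 2256\right) + 4604\right) \frac{1}{1845 + 18}} = \frac{1372}{\left(1572 \left(-548\right) + 4604\right) \frac{1}{1863}} = \frac{1372}{\left(-861456 + 4604\right) \frac{1}{1863}} = \frac{1372}{\left(-856852\right) \frac{1}{1863}} = \frac{1372}{- \frac{856852}{1863}} = 1372 \left(- \frac{1863}{856852}\right) = - \frac{639009}{214213}$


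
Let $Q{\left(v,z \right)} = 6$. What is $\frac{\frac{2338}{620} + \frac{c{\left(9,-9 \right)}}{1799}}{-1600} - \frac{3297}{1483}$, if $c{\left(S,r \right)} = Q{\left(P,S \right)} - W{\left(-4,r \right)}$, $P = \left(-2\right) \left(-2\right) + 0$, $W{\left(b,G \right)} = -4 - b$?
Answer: $- \frac{2945047841353}{1323286832000} \approx -2.2256$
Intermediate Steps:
$P = 4$ ($P = 4 + 0 = 4$)
$c{\left(S,r \right)} = 6$ ($c{\left(S,r \right)} = 6 - \left(-4 - -4\right) = 6 - \left(-4 + 4\right) = 6 - 0 = 6 + 0 = 6$)
$\frac{\frac{2338}{620} + \frac{c{\left(9,-9 \right)}}{1799}}{-1600} - \frac{3297}{1483} = \frac{\frac{2338}{620} + \frac{6}{1799}}{-1600} - \frac{3297}{1483} = \left(2338 \cdot \frac{1}{620} + 6 \cdot \frac{1}{1799}\right) \left(- \frac{1}{1600}\right) - \frac{3297}{1483} = \left(\frac{1169}{310} + \frac{6}{1799}\right) \left(- \frac{1}{1600}\right) - \frac{3297}{1483} = \frac{2104891}{557690} \left(- \frac{1}{1600}\right) - \frac{3297}{1483} = - \frac{2104891}{892304000} - \frac{3297}{1483} = - \frac{2945047841353}{1323286832000}$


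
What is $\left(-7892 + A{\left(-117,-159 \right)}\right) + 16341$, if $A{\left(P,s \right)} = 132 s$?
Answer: $-12539$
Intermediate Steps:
$\left(-7892 + A{\left(-117,-159 \right)}\right) + 16341 = \left(-7892 + 132 \left(-159\right)\right) + 16341 = \left(-7892 - 20988\right) + 16341 = -28880 + 16341 = -12539$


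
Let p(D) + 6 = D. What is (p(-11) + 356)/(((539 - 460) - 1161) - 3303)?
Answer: -339/4385 ≈ -0.077309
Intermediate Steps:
p(D) = -6 + D
(p(-11) + 356)/(((539 - 460) - 1161) - 3303) = ((-6 - 11) + 356)/(((539 - 460) - 1161) - 3303) = (-17 + 356)/((79 - 1161) - 3303) = 339/(-1082 - 3303) = 339/(-4385) = 339*(-1/4385) = -339/4385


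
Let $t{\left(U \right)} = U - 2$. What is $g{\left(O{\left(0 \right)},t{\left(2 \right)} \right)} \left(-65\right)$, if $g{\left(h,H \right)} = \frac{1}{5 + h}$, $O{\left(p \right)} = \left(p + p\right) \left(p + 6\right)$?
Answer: $-13$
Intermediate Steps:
$O{\left(p \right)} = 2 p \left(6 + p\right)$
$t{\left(U \right)} = -2 + U$
$g{\left(O{\left(0 \right)},t{\left(2 \right)} \right)} \left(-65\right) = \frac{1}{5 + 2 \cdot 0 \left(6 + 0\right)} \left(-65\right) = \frac{1}{5 + 2 \cdot 0 \cdot 6} \left(-65\right) = \frac{1}{5 + 0} \left(-65\right) = \frac{1}{5} \left(-65\right) = -13$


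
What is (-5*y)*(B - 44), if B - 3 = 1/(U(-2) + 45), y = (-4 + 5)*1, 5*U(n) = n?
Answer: 45690/223 ≈ 204.89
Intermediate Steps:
U(n) = n/5
y = 1 (y = 1*1 = 1)
B = 674/223 (B = 3 + 1/((⅕)*(-2) + 45) = 3 + 1/(-⅖ + 45) = 3 + 1/(223/5) = 3 + 5/223 = 674/223 ≈ 3.0224)
(-5*y)*(B - 44) = (-5*1)*(674/223 - 44) = -5*(-9138/223) = 45690/223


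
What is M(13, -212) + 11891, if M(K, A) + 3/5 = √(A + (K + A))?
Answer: 59452/5 + I*√411 ≈ 11890.0 + 20.273*I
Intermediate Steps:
M(K, A) = -⅗ + √(K + 2*A) (M(K, A) = -⅗ + √(A + (K + A)) = -⅗ + √(A + (A + K)) = -⅗ + √(K + 2*A))
M(13, -212) + 11891 = (-⅗ + √(13 + 2*(-212))) + 11891 = (-⅗ + √(13 - 424)) + 11891 = (-⅗ + √(-411)) + 11891 = (-⅗ + I*√411) + 11891 = 59452/5 + I*√411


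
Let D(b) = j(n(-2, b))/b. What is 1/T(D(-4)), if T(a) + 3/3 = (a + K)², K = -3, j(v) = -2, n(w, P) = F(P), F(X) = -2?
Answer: 4/21 ≈ 0.19048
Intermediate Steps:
n(w, P) = -2
D(b) = -2/b
T(a) = -1 + (-3 + a)² (T(a) = -1 + (a - 3)² = -1 + (-3 + a)²)
1/T(D(-4)) = 1/(-1 + (-3 - 2/(-4))²) = 1/(-1 + (-3 - 2*(-¼))²) = 1/(-1 + (-3 + ½)²) = 1/(-1 + (-5/2)²) = 1/(-1 + 25/4) = 1/(21/4) = 4/21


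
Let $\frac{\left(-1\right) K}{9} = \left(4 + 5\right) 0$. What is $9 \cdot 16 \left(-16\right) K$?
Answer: $0$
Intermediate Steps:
$K = 0$ ($K = - 9 \left(4 + 5\right) 0 = - 9 \cdot 9 \cdot 0 = \left(-9\right) 0 = 0$)
$9 \cdot 16 \left(-16\right) K = 9 \cdot 16 \left(-16\right) 0 = 144 \left(-16\right) 0 = \left(-2304\right) 0 = 0$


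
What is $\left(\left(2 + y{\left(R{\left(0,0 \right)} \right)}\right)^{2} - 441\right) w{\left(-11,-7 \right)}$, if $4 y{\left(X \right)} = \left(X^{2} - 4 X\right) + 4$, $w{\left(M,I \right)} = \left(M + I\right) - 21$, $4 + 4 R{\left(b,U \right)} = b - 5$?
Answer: $\frac{63665433}{4096} \approx 15543.0$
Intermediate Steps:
$R{\left(b,U \right)} = - \frac{9}{4} + \frac{b}{4}$ ($R{\left(b,U \right)} = -1 + \frac{b - 5}{4} = -1 + \frac{-5 + b}{4} = -1 + \left(- \frac{5}{4} + \frac{b}{4}\right) = - \frac{9}{4} + \frac{b}{4}$)
$w{\left(M,I \right)} = -21 + I + M$ ($w{\left(M,I \right)} = \left(I + M\right) - 21 = -21 + I + M$)
$y{\left(X \right)} = 1 - X + \frac{X^{2}}{4}$ ($y{\left(X \right)} = \frac{\left(X^{2} - 4 X\right) + 4}{4} = \frac{4 + X^{2} - 4 X}{4} = 1 - X + \frac{X^{2}}{4}$)
$\left(\left(2 + y{\left(R{\left(0,0 \right)} \right)}\right)^{2} - 441\right) w{\left(-11,-7 \right)} = \left(\left(2 + \left(1 - \left(- \frac{9}{4} + \frac{1}{4} \cdot 0\right) + \frac{\left(- \frac{9}{4} + \frac{1}{4} \cdot 0\right)^{2}}{4}\right)\right)^{2} - 441\right) \left(-21 - 7 - 11\right) = \left(\left(2 + \left(1 - \left(- \frac{9}{4} + 0\right) + \frac{\left(- \frac{9}{4} + 0\right)^{2}}{4}\right)\right)^{2} - 441\right) \left(-39\right) = \left(\left(2 + \left(1 - - \frac{9}{4} + \frac{\left(- \frac{9}{4}\right)^{2}}{4}\right)\right)^{2} - 441\right) \left(-39\right) = \left(\left(2 + \left(1 + \frac{9}{4} + \frac{1}{4} \cdot \frac{81}{16}\right)\right)^{2} - 441\right) \left(-39\right) = \left(\left(2 + \left(1 + \frac{9}{4} + \frac{81}{64}\right)\right)^{2} - 441\right) \left(-39\right) = \left(\left(2 + \frac{289}{64}\right)^{2} - 441\right) \left(-39\right) = \left(\left(\frac{417}{64}\right)^{2} - 441\right) \left(-39\right) = \left(\frac{173889}{4096} - 441\right) \left(-39\right) = \left(- \frac{1632447}{4096}\right) \left(-39\right) = \frac{63665433}{4096}$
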